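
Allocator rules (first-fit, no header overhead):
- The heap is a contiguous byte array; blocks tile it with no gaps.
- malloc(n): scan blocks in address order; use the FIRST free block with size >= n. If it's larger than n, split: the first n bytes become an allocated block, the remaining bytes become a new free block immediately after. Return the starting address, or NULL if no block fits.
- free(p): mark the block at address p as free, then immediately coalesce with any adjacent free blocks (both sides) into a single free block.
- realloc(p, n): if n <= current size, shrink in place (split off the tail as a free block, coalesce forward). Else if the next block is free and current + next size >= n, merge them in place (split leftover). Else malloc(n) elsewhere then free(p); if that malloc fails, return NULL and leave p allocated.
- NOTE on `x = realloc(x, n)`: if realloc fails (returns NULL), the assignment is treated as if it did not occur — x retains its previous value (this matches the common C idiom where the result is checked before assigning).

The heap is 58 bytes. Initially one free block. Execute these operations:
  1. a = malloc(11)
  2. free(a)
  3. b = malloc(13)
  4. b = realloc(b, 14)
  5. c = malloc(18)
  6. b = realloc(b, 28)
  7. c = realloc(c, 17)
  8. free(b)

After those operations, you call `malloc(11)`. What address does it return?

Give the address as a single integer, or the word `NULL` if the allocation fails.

Answer: 0

Derivation:
Op 1: a = malloc(11) -> a = 0; heap: [0-10 ALLOC][11-57 FREE]
Op 2: free(a) -> (freed a); heap: [0-57 FREE]
Op 3: b = malloc(13) -> b = 0; heap: [0-12 ALLOC][13-57 FREE]
Op 4: b = realloc(b, 14) -> b = 0; heap: [0-13 ALLOC][14-57 FREE]
Op 5: c = malloc(18) -> c = 14; heap: [0-13 ALLOC][14-31 ALLOC][32-57 FREE]
Op 6: b = realloc(b, 28) -> NULL (b unchanged); heap: [0-13 ALLOC][14-31 ALLOC][32-57 FREE]
Op 7: c = realloc(c, 17) -> c = 14; heap: [0-13 ALLOC][14-30 ALLOC][31-57 FREE]
Op 8: free(b) -> (freed b); heap: [0-13 FREE][14-30 ALLOC][31-57 FREE]
malloc(11): first-fit scan over [0-13 FREE][14-30 ALLOC][31-57 FREE] -> 0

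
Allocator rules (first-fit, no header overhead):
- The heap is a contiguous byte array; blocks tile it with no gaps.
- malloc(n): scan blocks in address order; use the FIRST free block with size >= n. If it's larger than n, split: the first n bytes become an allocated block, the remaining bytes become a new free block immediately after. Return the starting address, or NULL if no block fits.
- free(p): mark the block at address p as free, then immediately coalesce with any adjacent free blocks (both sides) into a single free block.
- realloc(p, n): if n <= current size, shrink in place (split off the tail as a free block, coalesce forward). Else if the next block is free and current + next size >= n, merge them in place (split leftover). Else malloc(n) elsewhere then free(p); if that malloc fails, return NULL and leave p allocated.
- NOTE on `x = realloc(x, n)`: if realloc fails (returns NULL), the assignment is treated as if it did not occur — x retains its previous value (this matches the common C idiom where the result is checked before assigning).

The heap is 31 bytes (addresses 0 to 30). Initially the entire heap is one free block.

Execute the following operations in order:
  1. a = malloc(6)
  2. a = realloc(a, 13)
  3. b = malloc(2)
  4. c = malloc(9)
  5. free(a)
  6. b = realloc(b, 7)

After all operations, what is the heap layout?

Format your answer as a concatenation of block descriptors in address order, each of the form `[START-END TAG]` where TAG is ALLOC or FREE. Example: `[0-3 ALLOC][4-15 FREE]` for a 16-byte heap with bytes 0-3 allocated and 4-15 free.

Op 1: a = malloc(6) -> a = 0; heap: [0-5 ALLOC][6-30 FREE]
Op 2: a = realloc(a, 13) -> a = 0; heap: [0-12 ALLOC][13-30 FREE]
Op 3: b = malloc(2) -> b = 13; heap: [0-12 ALLOC][13-14 ALLOC][15-30 FREE]
Op 4: c = malloc(9) -> c = 15; heap: [0-12 ALLOC][13-14 ALLOC][15-23 ALLOC][24-30 FREE]
Op 5: free(a) -> (freed a); heap: [0-12 FREE][13-14 ALLOC][15-23 ALLOC][24-30 FREE]
Op 6: b = realloc(b, 7) -> b = 0; heap: [0-6 ALLOC][7-14 FREE][15-23 ALLOC][24-30 FREE]

Answer: [0-6 ALLOC][7-14 FREE][15-23 ALLOC][24-30 FREE]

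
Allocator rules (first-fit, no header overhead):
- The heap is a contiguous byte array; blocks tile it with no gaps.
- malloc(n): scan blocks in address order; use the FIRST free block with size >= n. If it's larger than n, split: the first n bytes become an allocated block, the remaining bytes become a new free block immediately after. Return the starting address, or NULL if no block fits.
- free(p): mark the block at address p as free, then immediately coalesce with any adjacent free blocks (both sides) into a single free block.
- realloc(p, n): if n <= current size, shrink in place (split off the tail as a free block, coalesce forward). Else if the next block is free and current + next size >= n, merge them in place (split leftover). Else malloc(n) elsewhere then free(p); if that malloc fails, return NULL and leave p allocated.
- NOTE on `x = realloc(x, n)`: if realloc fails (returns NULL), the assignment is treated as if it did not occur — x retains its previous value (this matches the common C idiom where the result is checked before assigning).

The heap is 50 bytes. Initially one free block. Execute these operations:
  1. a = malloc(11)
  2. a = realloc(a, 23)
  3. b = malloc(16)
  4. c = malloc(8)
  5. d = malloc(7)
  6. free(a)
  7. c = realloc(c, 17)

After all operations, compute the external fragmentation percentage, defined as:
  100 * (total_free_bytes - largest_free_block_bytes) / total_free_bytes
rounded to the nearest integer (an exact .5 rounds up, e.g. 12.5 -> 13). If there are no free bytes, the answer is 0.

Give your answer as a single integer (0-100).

Op 1: a = malloc(11) -> a = 0; heap: [0-10 ALLOC][11-49 FREE]
Op 2: a = realloc(a, 23) -> a = 0; heap: [0-22 ALLOC][23-49 FREE]
Op 3: b = malloc(16) -> b = 23; heap: [0-22 ALLOC][23-38 ALLOC][39-49 FREE]
Op 4: c = malloc(8) -> c = 39; heap: [0-22 ALLOC][23-38 ALLOC][39-46 ALLOC][47-49 FREE]
Op 5: d = malloc(7) -> d = NULL; heap: [0-22 ALLOC][23-38 ALLOC][39-46 ALLOC][47-49 FREE]
Op 6: free(a) -> (freed a); heap: [0-22 FREE][23-38 ALLOC][39-46 ALLOC][47-49 FREE]
Op 7: c = realloc(c, 17) -> c = 0; heap: [0-16 ALLOC][17-22 FREE][23-38 ALLOC][39-49 FREE]
Free blocks: [6 11] total_free=17 largest=11 -> 100*(17-11)/17 = 600/17 ≈ 35.294 -> rounds to 35

Answer: 35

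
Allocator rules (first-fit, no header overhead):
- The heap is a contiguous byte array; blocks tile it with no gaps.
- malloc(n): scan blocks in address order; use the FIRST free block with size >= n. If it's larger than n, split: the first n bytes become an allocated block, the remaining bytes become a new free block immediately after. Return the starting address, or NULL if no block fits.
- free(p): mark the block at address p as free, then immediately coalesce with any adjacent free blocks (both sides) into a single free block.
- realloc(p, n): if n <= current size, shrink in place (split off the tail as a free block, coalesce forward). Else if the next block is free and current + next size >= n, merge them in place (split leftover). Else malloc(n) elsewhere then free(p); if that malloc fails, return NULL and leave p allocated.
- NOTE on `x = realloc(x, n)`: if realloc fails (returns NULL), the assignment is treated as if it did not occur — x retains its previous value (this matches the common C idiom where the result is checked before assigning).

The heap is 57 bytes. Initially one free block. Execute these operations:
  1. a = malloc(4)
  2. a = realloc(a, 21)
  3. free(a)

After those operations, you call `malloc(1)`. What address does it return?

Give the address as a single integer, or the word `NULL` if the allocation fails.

Answer: 0

Derivation:
Op 1: a = malloc(4) -> a = 0; heap: [0-3 ALLOC][4-56 FREE]
Op 2: a = realloc(a, 21) -> a = 0; heap: [0-20 ALLOC][21-56 FREE]
Op 3: free(a) -> (freed a); heap: [0-56 FREE]
malloc(1): first-fit scan over [0-56 FREE] -> 0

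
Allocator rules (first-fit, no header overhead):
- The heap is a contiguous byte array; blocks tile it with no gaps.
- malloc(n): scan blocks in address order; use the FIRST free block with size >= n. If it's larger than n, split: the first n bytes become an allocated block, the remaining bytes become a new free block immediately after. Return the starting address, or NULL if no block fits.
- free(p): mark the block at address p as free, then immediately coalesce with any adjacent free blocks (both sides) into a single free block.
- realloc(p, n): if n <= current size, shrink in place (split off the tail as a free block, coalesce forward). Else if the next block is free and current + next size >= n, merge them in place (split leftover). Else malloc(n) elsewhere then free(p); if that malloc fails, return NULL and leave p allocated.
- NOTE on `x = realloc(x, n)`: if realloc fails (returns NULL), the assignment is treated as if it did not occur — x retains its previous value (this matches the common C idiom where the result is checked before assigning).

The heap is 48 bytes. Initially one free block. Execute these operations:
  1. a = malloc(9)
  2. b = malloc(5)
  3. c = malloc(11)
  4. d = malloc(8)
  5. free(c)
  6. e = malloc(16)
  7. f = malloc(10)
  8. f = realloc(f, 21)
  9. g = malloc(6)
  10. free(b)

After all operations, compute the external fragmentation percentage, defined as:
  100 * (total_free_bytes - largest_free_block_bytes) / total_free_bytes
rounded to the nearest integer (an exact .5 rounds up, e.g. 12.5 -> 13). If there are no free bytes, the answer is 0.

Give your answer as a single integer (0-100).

Op 1: a = malloc(9) -> a = 0; heap: [0-8 ALLOC][9-47 FREE]
Op 2: b = malloc(5) -> b = 9; heap: [0-8 ALLOC][9-13 ALLOC][14-47 FREE]
Op 3: c = malloc(11) -> c = 14; heap: [0-8 ALLOC][9-13 ALLOC][14-24 ALLOC][25-47 FREE]
Op 4: d = malloc(8) -> d = 25; heap: [0-8 ALLOC][9-13 ALLOC][14-24 ALLOC][25-32 ALLOC][33-47 FREE]
Op 5: free(c) -> (freed c); heap: [0-8 ALLOC][9-13 ALLOC][14-24 FREE][25-32 ALLOC][33-47 FREE]
Op 6: e = malloc(16) -> e = NULL; heap: [0-8 ALLOC][9-13 ALLOC][14-24 FREE][25-32 ALLOC][33-47 FREE]
Op 7: f = malloc(10) -> f = 14; heap: [0-8 ALLOC][9-13 ALLOC][14-23 ALLOC][24-24 FREE][25-32 ALLOC][33-47 FREE]
Op 8: f = realloc(f, 21) -> NULL (f unchanged); heap: [0-8 ALLOC][9-13 ALLOC][14-23 ALLOC][24-24 FREE][25-32 ALLOC][33-47 FREE]
Op 9: g = malloc(6) -> g = 33; heap: [0-8 ALLOC][9-13 ALLOC][14-23 ALLOC][24-24 FREE][25-32 ALLOC][33-38 ALLOC][39-47 FREE]
Op 10: free(b) -> (freed b); heap: [0-8 ALLOC][9-13 FREE][14-23 ALLOC][24-24 FREE][25-32 ALLOC][33-38 ALLOC][39-47 FREE]
Free blocks: [5 1 9] total_free=15 largest=9 -> 100*(15-9)/15 = 600/15 = 40

Answer: 40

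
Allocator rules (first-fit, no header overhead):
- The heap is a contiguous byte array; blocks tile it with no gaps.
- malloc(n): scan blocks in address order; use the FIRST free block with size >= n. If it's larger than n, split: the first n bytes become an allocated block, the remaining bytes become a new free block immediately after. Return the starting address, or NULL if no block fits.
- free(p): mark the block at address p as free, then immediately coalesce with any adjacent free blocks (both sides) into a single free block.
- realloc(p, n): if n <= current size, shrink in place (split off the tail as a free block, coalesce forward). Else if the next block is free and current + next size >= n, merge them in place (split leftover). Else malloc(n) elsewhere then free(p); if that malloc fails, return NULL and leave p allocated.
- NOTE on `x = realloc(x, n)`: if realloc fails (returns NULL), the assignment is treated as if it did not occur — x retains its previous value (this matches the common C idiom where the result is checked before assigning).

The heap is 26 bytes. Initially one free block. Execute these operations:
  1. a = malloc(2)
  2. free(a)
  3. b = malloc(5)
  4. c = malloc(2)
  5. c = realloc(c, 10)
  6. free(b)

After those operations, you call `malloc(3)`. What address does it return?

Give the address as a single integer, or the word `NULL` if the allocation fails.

Answer: 0

Derivation:
Op 1: a = malloc(2) -> a = 0; heap: [0-1 ALLOC][2-25 FREE]
Op 2: free(a) -> (freed a); heap: [0-25 FREE]
Op 3: b = malloc(5) -> b = 0; heap: [0-4 ALLOC][5-25 FREE]
Op 4: c = malloc(2) -> c = 5; heap: [0-4 ALLOC][5-6 ALLOC][7-25 FREE]
Op 5: c = realloc(c, 10) -> c = 5; heap: [0-4 ALLOC][5-14 ALLOC][15-25 FREE]
Op 6: free(b) -> (freed b); heap: [0-4 FREE][5-14 ALLOC][15-25 FREE]
malloc(3): first-fit scan over [0-4 FREE][5-14 ALLOC][15-25 FREE] -> 0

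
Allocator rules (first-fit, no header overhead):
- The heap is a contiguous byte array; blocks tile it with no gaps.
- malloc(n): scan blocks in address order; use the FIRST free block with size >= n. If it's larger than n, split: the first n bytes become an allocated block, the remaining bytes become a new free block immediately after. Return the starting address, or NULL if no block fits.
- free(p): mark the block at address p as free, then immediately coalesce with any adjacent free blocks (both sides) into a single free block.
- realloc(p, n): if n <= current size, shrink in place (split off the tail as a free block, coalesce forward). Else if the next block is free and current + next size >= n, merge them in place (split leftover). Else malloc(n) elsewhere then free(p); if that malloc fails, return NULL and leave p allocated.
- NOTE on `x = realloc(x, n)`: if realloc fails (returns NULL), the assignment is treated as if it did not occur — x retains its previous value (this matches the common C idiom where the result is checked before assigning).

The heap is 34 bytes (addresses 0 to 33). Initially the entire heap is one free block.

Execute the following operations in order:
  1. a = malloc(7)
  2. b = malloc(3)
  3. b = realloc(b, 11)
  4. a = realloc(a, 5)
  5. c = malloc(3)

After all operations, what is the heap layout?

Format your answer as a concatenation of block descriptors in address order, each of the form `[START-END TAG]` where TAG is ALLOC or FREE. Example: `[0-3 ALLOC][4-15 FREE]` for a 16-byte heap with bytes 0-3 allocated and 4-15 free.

Answer: [0-4 ALLOC][5-6 FREE][7-17 ALLOC][18-20 ALLOC][21-33 FREE]

Derivation:
Op 1: a = malloc(7) -> a = 0; heap: [0-6 ALLOC][7-33 FREE]
Op 2: b = malloc(3) -> b = 7; heap: [0-6 ALLOC][7-9 ALLOC][10-33 FREE]
Op 3: b = realloc(b, 11) -> b = 7; heap: [0-6 ALLOC][7-17 ALLOC][18-33 FREE]
Op 4: a = realloc(a, 5) -> a = 0; heap: [0-4 ALLOC][5-6 FREE][7-17 ALLOC][18-33 FREE]
Op 5: c = malloc(3) -> c = 18; heap: [0-4 ALLOC][5-6 FREE][7-17 ALLOC][18-20 ALLOC][21-33 FREE]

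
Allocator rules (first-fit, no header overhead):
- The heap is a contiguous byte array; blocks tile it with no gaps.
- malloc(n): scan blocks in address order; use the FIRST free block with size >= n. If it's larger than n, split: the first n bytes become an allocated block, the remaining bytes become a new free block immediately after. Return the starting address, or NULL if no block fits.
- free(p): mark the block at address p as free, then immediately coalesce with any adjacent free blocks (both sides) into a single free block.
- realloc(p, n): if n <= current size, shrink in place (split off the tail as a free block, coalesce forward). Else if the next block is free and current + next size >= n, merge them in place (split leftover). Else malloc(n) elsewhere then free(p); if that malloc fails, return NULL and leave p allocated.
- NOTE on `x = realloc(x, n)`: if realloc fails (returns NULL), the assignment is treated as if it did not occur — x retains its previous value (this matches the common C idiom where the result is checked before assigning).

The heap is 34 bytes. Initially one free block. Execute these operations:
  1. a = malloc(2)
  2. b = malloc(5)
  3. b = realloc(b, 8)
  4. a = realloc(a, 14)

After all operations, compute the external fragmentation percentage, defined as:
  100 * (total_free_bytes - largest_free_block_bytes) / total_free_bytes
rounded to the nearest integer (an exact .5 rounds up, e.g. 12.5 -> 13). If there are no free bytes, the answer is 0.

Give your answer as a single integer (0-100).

Answer: 17

Derivation:
Op 1: a = malloc(2) -> a = 0; heap: [0-1 ALLOC][2-33 FREE]
Op 2: b = malloc(5) -> b = 2; heap: [0-1 ALLOC][2-6 ALLOC][7-33 FREE]
Op 3: b = realloc(b, 8) -> b = 2; heap: [0-1 ALLOC][2-9 ALLOC][10-33 FREE]
Op 4: a = realloc(a, 14) -> a = 10; heap: [0-1 FREE][2-9 ALLOC][10-23 ALLOC][24-33 FREE]
Free blocks: [2 10] total_free=12 largest=10 -> 100*(12-10)/12 = 200/12 ≈ 16.667 -> rounds to 17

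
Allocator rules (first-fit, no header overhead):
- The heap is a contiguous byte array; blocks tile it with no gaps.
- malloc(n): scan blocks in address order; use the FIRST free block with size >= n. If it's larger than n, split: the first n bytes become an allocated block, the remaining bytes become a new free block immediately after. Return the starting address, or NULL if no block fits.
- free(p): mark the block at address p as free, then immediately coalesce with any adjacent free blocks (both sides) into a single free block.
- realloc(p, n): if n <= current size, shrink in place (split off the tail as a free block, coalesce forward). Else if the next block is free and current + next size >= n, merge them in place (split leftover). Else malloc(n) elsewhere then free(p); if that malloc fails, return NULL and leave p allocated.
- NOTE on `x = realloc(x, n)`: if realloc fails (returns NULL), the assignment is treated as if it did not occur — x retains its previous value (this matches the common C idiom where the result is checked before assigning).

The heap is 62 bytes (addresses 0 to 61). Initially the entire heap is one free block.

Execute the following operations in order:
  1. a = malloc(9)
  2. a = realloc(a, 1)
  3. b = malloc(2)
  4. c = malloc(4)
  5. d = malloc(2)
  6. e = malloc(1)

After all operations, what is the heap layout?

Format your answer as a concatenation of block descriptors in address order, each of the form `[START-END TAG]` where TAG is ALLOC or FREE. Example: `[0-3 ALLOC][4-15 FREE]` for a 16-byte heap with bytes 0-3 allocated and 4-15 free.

Answer: [0-0 ALLOC][1-2 ALLOC][3-6 ALLOC][7-8 ALLOC][9-9 ALLOC][10-61 FREE]

Derivation:
Op 1: a = malloc(9) -> a = 0; heap: [0-8 ALLOC][9-61 FREE]
Op 2: a = realloc(a, 1) -> a = 0; heap: [0-0 ALLOC][1-61 FREE]
Op 3: b = malloc(2) -> b = 1; heap: [0-0 ALLOC][1-2 ALLOC][3-61 FREE]
Op 4: c = malloc(4) -> c = 3; heap: [0-0 ALLOC][1-2 ALLOC][3-6 ALLOC][7-61 FREE]
Op 5: d = malloc(2) -> d = 7; heap: [0-0 ALLOC][1-2 ALLOC][3-6 ALLOC][7-8 ALLOC][9-61 FREE]
Op 6: e = malloc(1) -> e = 9; heap: [0-0 ALLOC][1-2 ALLOC][3-6 ALLOC][7-8 ALLOC][9-9 ALLOC][10-61 FREE]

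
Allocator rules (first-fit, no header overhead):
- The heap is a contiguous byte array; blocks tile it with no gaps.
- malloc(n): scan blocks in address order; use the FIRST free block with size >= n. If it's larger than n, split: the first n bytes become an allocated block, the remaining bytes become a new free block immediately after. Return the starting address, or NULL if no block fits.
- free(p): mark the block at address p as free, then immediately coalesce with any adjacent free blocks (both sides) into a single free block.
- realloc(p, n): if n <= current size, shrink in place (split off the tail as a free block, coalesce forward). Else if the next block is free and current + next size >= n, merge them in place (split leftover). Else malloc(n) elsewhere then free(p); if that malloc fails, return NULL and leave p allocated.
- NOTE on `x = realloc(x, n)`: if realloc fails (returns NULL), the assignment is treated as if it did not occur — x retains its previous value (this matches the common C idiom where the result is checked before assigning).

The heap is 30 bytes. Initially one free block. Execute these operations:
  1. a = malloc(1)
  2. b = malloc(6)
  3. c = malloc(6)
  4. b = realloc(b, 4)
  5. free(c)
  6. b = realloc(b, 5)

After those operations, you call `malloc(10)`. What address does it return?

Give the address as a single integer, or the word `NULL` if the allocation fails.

Answer: 6

Derivation:
Op 1: a = malloc(1) -> a = 0; heap: [0-0 ALLOC][1-29 FREE]
Op 2: b = malloc(6) -> b = 1; heap: [0-0 ALLOC][1-6 ALLOC][7-29 FREE]
Op 3: c = malloc(6) -> c = 7; heap: [0-0 ALLOC][1-6 ALLOC][7-12 ALLOC][13-29 FREE]
Op 4: b = realloc(b, 4) -> b = 1; heap: [0-0 ALLOC][1-4 ALLOC][5-6 FREE][7-12 ALLOC][13-29 FREE]
Op 5: free(c) -> (freed c); heap: [0-0 ALLOC][1-4 ALLOC][5-29 FREE]
Op 6: b = realloc(b, 5) -> b = 1; heap: [0-0 ALLOC][1-5 ALLOC][6-29 FREE]
malloc(10): first-fit scan over [0-0 ALLOC][1-5 ALLOC][6-29 FREE] -> 6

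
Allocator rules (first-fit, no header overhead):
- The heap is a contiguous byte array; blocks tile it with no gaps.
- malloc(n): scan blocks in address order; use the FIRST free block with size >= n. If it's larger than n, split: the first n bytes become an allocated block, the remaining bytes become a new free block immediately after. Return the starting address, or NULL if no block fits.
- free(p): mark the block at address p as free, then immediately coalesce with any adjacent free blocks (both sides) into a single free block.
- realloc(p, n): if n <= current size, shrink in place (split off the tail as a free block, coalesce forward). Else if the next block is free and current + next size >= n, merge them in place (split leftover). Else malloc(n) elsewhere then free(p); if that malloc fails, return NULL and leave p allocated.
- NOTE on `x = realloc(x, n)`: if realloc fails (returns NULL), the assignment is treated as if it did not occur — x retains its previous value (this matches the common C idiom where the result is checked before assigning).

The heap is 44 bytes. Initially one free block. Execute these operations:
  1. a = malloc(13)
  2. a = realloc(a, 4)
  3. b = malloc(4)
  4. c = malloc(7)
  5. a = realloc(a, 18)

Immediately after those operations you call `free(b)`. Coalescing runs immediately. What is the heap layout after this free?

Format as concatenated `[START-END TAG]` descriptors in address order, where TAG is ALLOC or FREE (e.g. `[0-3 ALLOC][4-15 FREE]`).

Answer: [0-7 FREE][8-14 ALLOC][15-32 ALLOC][33-43 FREE]

Derivation:
Op 1: a = malloc(13) -> a = 0; heap: [0-12 ALLOC][13-43 FREE]
Op 2: a = realloc(a, 4) -> a = 0; heap: [0-3 ALLOC][4-43 FREE]
Op 3: b = malloc(4) -> b = 4; heap: [0-3 ALLOC][4-7 ALLOC][8-43 FREE]
Op 4: c = malloc(7) -> c = 8; heap: [0-3 ALLOC][4-7 ALLOC][8-14 ALLOC][15-43 FREE]
Op 5: a = realloc(a, 18) -> a = 15; heap: [0-3 FREE][4-7 ALLOC][8-14 ALLOC][15-32 ALLOC][33-43 FREE]
free(b): b = 4 -> block [4-7 ALLOC]; mark free, coalesce with adjacent free neighbors -> [0-7 FREE][8-14 ALLOC][15-32 ALLOC][33-43 FREE]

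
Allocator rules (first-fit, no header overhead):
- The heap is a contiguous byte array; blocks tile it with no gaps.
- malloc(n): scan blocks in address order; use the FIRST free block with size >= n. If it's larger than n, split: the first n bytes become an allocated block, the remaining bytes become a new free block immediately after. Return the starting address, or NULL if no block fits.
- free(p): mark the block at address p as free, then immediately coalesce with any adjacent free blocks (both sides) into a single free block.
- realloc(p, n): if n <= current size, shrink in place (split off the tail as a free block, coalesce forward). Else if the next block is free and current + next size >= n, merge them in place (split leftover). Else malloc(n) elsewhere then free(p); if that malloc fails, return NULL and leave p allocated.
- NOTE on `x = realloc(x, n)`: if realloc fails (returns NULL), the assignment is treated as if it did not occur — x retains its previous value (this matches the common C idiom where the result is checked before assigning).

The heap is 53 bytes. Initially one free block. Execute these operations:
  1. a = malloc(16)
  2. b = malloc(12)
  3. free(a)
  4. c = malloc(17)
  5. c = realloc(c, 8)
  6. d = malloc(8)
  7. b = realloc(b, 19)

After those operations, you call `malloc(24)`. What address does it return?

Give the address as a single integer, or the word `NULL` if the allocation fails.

Answer: NULL

Derivation:
Op 1: a = malloc(16) -> a = 0; heap: [0-15 ALLOC][16-52 FREE]
Op 2: b = malloc(12) -> b = 16; heap: [0-15 ALLOC][16-27 ALLOC][28-52 FREE]
Op 3: free(a) -> (freed a); heap: [0-15 FREE][16-27 ALLOC][28-52 FREE]
Op 4: c = malloc(17) -> c = 28; heap: [0-15 FREE][16-27 ALLOC][28-44 ALLOC][45-52 FREE]
Op 5: c = realloc(c, 8) -> c = 28; heap: [0-15 FREE][16-27 ALLOC][28-35 ALLOC][36-52 FREE]
Op 6: d = malloc(8) -> d = 0; heap: [0-7 ALLOC][8-15 FREE][16-27 ALLOC][28-35 ALLOC][36-52 FREE]
Op 7: b = realloc(b, 19) -> NULL (b unchanged); heap: [0-7 ALLOC][8-15 FREE][16-27 ALLOC][28-35 ALLOC][36-52 FREE]
malloc(24): first-fit scan over [0-7 ALLOC][8-15 FREE][16-27 ALLOC][28-35 ALLOC][36-52 FREE] -> NULL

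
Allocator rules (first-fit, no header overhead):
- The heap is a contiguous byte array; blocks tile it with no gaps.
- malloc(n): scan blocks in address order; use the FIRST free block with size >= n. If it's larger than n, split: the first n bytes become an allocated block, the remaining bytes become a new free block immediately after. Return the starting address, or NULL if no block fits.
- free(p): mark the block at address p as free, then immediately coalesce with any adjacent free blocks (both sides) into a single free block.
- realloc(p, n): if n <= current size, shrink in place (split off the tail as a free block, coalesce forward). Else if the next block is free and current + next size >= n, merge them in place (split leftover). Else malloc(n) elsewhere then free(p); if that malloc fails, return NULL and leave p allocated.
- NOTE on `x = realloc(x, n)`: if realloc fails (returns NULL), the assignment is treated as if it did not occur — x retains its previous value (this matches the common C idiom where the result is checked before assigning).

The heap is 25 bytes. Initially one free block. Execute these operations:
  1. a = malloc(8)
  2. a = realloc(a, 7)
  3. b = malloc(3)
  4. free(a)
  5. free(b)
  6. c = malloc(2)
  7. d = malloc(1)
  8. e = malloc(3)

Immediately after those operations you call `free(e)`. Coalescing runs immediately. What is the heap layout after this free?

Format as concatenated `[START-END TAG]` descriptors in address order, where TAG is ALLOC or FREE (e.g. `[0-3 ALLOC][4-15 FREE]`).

Op 1: a = malloc(8) -> a = 0; heap: [0-7 ALLOC][8-24 FREE]
Op 2: a = realloc(a, 7) -> a = 0; heap: [0-6 ALLOC][7-24 FREE]
Op 3: b = malloc(3) -> b = 7; heap: [0-6 ALLOC][7-9 ALLOC][10-24 FREE]
Op 4: free(a) -> (freed a); heap: [0-6 FREE][7-9 ALLOC][10-24 FREE]
Op 5: free(b) -> (freed b); heap: [0-24 FREE]
Op 6: c = malloc(2) -> c = 0; heap: [0-1 ALLOC][2-24 FREE]
Op 7: d = malloc(1) -> d = 2; heap: [0-1 ALLOC][2-2 ALLOC][3-24 FREE]
Op 8: e = malloc(3) -> e = 3; heap: [0-1 ALLOC][2-2 ALLOC][3-5 ALLOC][6-24 FREE]
free(e): e = 3 -> block [3-5 ALLOC]; mark free, coalesce with adjacent free neighbors -> [0-1 ALLOC][2-2 ALLOC][3-24 FREE]

Answer: [0-1 ALLOC][2-2 ALLOC][3-24 FREE]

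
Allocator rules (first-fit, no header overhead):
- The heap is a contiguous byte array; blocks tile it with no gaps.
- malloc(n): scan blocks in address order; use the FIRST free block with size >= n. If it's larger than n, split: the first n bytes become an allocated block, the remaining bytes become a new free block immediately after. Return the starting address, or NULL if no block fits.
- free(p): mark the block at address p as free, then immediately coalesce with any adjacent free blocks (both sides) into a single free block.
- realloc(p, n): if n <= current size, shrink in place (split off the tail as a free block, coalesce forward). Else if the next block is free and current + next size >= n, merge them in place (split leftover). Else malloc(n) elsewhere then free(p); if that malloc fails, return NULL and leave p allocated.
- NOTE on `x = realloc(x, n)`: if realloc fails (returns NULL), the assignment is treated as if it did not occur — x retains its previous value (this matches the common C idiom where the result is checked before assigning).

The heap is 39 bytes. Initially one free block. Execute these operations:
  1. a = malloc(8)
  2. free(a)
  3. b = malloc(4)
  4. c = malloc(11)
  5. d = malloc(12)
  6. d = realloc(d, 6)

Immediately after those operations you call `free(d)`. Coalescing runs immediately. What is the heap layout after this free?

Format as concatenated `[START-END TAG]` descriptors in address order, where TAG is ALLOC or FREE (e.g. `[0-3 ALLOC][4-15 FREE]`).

Op 1: a = malloc(8) -> a = 0; heap: [0-7 ALLOC][8-38 FREE]
Op 2: free(a) -> (freed a); heap: [0-38 FREE]
Op 3: b = malloc(4) -> b = 0; heap: [0-3 ALLOC][4-38 FREE]
Op 4: c = malloc(11) -> c = 4; heap: [0-3 ALLOC][4-14 ALLOC][15-38 FREE]
Op 5: d = malloc(12) -> d = 15; heap: [0-3 ALLOC][4-14 ALLOC][15-26 ALLOC][27-38 FREE]
Op 6: d = realloc(d, 6) -> d = 15; heap: [0-3 ALLOC][4-14 ALLOC][15-20 ALLOC][21-38 FREE]
free(d): d = 15 -> block [15-20 ALLOC]; mark free, coalesce with adjacent free neighbors -> [0-3 ALLOC][4-14 ALLOC][15-38 FREE]

Answer: [0-3 ALLOC][4-14 ALLOC][15-38 FREE]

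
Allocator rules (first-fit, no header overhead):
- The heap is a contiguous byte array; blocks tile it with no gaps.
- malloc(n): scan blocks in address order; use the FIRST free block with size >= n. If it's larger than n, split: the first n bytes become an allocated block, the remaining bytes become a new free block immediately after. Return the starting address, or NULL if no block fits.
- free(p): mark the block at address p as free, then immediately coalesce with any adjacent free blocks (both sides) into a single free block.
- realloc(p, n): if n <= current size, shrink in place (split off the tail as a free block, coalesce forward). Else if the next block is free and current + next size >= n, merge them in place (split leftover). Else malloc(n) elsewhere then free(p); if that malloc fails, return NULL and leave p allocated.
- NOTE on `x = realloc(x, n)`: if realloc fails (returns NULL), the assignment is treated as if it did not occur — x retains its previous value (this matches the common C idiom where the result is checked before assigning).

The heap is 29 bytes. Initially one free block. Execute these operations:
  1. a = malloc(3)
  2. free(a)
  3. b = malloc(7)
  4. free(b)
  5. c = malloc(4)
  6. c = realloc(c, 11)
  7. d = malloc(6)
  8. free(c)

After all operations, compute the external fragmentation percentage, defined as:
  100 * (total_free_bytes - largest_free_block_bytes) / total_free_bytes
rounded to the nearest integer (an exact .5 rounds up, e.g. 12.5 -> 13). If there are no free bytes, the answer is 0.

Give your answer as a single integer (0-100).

Answer: 48

Derivation:
Op 1: a = malloc(3) -> a = 0; heap: [0-2 ALLOC][3-28 FREE]
Op 2: free(a) -> (freed a); heap: [0-28 FREE]
Op 3: b = malloc(7) -> b = 0; heap: [0-6 ALLOC][7-28 FREE]
Op 4: free(b) -> (freed b); heap: [0-28 FREE]
Op 5: c = malloc(4) -> c = 0; heap: [0-3 ALLOC][4-28 FREE]
Op 6: c = realloc(c, 11) -> c = 0; heap: [0-10 ALLOC][11-28 FREE]
Op 7: d = malloc(6) -> d = 11; heap: [0-10 ALLOC][11-16 ALLOC][17-28 FREE]
Op 8: free(c) -> (freed c); heap: [0-10 FREE][11-16 ALLOC][17-28 FREE]
Free blocks: [11 12] total_free=23 largest=12 -> 100*(23-12)/23 = 1100/23 ≈ 47.826 -> rounds to 48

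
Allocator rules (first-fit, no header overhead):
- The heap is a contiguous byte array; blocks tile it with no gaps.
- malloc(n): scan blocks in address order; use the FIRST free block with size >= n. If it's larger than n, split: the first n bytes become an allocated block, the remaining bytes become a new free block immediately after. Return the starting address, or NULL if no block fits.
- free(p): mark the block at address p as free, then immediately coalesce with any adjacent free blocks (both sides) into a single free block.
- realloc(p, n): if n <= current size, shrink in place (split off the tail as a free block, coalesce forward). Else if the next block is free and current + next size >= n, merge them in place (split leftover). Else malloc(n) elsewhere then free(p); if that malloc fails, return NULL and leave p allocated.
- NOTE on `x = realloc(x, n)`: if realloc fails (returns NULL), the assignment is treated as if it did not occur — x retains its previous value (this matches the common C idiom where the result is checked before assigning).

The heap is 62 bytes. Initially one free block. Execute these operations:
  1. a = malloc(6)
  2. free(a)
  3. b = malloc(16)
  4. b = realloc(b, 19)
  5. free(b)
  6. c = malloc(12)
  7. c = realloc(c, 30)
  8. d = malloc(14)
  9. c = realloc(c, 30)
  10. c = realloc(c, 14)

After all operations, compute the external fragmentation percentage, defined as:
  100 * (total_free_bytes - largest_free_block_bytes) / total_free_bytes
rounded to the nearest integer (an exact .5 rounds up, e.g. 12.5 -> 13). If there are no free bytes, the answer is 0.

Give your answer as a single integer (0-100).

Op 1: a = malloc(6) -> a = 0; heap: [0-5 ALLOC][6-61 FREE]
Op 2: free(a) -> (freed a); heap: [0-61 FREE]
Op 3: b = malloc(16) -> b = 0; heap: [0-15 ALLOC][16-61 FREE]
Op 4: b = realloc(b, 19) -> b = 0; heap: [0-18 ALLOC][19-61 FREE]
Op 5: free(b) -> (freed b); heap: [0-61 FREE]
Op 6: c = malloc(12) -> c = 0; heap: [0-11 ALLOC][12-61 FREE]
Op 7: c = realloc(c, 30) -> c = 0; heap: [0-29 ALLOC][30-61 FREE]
Op 8: d = malloc(14) -> d = 30; heap: [0-29 ALLOC][30-43 ALLOC][44-61 FREE]
Op 9: c = realloc(c, 30) -> c = 0; heap: [0-29 ALLOC][30-43 ALLOC][44-61 FREE]
Op 10: c = realloc(c, 14) -> c = 0; heap: [0-13 ALLOC][14-29 FREE][30-43 ALLOC][44-61 FREE]
Free blocks: [16 18] total_free=34 largest=18 -> 100*(34-18)/34 = 1600/34 ≈ 47.059 -> rounds to 47

Answer: 47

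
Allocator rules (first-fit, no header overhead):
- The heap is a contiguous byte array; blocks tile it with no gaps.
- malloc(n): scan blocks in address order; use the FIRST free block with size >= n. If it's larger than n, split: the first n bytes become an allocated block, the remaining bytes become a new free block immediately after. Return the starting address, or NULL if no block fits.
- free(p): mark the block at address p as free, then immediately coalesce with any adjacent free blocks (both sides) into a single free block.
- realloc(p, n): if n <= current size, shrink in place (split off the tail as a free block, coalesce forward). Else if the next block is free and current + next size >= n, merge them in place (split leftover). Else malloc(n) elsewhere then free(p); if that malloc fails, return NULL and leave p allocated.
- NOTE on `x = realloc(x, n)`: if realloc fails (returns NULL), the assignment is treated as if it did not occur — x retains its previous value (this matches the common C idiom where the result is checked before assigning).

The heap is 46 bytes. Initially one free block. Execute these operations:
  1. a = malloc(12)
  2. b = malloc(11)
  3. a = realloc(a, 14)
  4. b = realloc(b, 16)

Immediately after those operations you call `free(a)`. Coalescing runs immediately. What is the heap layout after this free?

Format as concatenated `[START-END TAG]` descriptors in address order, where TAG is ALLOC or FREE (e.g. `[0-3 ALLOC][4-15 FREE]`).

Answer: [0-11 FREE][12-22 ALLOC][23-45 FREE]

Derivation:
Op 1: a = malloc(12) -> a = 0; heap: [0-11 ALLOC][12-45 FREE]
Op 2: b = malloc(11) -> b = 12; heap: [0-11 ALLOC][12-22 ALLOC][23-45 FREE]
Op 3: a = realloc(a, 14) -> a = 23; heap: [0-11 FREE][12-22 ALLOC][23-36 ALLOC][37-45 FREE]
Op 4: b = realloc(b, 16) -> NULL (b unchanged); heap: [0-11 FREE][12-22 ALLOC][23-36 ALLOC][37-45 FREE]
free(a): a = 23 -> block [23-36 ALLOC]; mark free, coalesce with adjacent free neighbors -> [0-11 FREE][12-22 ALLOC][23-45 FREE]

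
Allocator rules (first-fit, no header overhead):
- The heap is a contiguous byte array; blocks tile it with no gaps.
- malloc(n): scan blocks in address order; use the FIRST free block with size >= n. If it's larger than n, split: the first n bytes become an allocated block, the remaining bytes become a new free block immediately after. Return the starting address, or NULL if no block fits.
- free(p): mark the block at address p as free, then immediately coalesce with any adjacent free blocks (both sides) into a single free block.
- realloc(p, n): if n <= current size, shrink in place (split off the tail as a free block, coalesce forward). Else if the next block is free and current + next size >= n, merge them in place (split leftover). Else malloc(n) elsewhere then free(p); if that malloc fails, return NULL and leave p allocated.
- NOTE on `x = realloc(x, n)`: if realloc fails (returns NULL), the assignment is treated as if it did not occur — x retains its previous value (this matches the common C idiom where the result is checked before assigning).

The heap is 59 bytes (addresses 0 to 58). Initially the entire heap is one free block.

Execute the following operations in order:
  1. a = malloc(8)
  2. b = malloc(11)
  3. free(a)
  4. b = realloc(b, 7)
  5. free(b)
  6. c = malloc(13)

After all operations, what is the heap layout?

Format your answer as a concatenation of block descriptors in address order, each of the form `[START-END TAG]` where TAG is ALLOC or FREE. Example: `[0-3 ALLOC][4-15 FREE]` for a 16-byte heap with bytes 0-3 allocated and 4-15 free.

Op 1: a = malloc(8) -> a = 0; heap: [0-7 ALLOC][8-58 FREE]
Op 2: b = malloc(11) -> b = 8; heap: [0-7 ALLOC][8-18 ALLOC][19-58 FREE]
Op 3: free(a) -> (freed a); heap: [0-7 FREE][8-18 ALLOC][19-58 FREE]
Op 4: b = realloc(b, 7) -> b = 8; heap: [0-7 FREE][8-14 ALLOC][15-58 FREE]
Op 5: free(b) -> (freed b); heap: [0-58 FREE]
Op 6: c = malloc(13) -> c = 0; heap: [0-12 ALLOC][13-58 FREE]

Answer: [0-12 ALLOC][13-58 FREE]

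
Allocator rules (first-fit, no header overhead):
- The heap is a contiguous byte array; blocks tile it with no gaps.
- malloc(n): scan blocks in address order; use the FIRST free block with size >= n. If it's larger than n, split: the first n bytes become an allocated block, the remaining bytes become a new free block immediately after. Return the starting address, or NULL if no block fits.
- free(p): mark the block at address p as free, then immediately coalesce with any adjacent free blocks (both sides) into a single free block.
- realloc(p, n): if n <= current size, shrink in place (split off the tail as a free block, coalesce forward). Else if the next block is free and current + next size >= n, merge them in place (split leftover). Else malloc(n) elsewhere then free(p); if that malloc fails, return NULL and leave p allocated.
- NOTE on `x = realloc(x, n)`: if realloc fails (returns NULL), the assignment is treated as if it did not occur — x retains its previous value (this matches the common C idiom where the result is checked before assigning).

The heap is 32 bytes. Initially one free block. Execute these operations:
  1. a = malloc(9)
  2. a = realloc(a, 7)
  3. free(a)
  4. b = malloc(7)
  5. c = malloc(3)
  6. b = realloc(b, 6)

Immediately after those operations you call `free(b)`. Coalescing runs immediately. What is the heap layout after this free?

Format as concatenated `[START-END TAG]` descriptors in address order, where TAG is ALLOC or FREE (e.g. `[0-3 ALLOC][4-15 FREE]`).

Answer: [0-6 FREE][7-9 ALLOC][10-31 FREE]

Derivation:
Op 1: a = malloc(9) -> a = 0; heap: [0-8 ALLOC][9-31 FREE]
Op 2: a = realloc(a, 7) -> a = 0; heap: [0-6 ALLOC][7-31 FREE]
Op 3: free(a) -> (freed a); heap: [0-31 FREE]
Op 4: b = malloc(7) -> b = 0; heap: [0-6 ALLOC][7-31 FREE]
Op 5: c = malloc(3) -> c = 7; heap: [0-6 ALLOC][7-9 ALLOC][10-31 FREE]
Op 6: b = realloc(b, 6) -> b = 0; heap: [0-5 ALLOC][6-6 FREE][7-9 ALLOC][10-31 FREE]
free(b): b = 0 -> block [0-5 ALLOC]; mark free, coalesce with adjacent free neighbors -> [0-6 FREE][7-9 ALLOC][10-31 FREE]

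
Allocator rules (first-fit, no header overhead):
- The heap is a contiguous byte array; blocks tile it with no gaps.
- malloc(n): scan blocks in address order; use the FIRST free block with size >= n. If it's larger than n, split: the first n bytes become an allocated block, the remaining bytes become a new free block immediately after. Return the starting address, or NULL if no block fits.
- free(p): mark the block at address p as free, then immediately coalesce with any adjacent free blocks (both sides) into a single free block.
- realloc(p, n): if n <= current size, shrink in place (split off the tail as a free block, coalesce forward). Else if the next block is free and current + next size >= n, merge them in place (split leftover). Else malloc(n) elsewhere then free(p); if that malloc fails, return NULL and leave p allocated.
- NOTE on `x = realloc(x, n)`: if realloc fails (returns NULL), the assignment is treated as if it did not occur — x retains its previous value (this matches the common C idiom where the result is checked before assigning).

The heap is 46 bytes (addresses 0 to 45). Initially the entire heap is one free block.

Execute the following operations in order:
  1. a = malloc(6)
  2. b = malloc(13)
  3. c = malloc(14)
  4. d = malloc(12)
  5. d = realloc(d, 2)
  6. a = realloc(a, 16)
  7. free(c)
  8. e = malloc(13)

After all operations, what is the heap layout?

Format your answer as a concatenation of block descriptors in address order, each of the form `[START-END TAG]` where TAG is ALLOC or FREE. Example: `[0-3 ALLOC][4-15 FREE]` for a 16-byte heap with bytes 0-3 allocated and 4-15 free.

Answer: [0-5 ALLOC][6-18 ALLOC][19-31 ALLOC][32-32 FREE][33-34 ALLOC][35-45 FREE]

Derivation:
Op 1: a = malloc(6) -> a = 0; heap: [0-5 ALLOC][6-45 FREE]
Op 2: b = malloc(13) -> b = 6; heap: [0-5 ALLOC][6-18 ALLOC][19-45 FREE]
Op 3: c = malloc(14) -> c = 19; heap: [0-5 ALLOC][6-18 ALLOC][19-32 ALLOC][33-45 FREE]
Op 4: d = malloc(12) -> d = 33; heap: [0-5 ALLOC][6-18 ALLOC][19-32 ALLOC][33-44 ALLOC][45-45 FREE]
Op 5: d = realloc(d, 2) -> d = 33; heap: [0-5 ALLOC][6-18 ALLOC][19-32 ALLOC][33-34 ALLOC][35-45 FREE]
Op 6: a = realloc(a, 16) -> NULL (a unchanged); heap: [0-5 ALLOC][6-18 ALLOC][19-32 ALLOC][33-34 ALLOC][35-45 FREE]
Op 7: free(c) -> (freed c); heap: [0-5 ALLOC][6-18 ALLOC][19-32 FREE][33-34 ALLOC][35-45 FREE]
Op 8: e = malloc(13) -> e = 19; heap: [0-5 ALLOC][6-18 ALLOC][19-31 ALLOC][32-32 FREE][33-34 ALLOC][35-45 FREE]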